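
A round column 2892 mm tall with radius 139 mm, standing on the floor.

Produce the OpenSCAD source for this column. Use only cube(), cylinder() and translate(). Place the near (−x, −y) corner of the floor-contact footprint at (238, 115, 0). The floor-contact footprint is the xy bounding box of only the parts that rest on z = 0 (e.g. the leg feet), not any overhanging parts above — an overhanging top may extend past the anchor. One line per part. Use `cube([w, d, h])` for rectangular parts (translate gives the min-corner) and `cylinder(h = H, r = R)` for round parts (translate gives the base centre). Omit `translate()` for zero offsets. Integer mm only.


translate([377, 254, 0]) cylinder(h = 2892, r = 139);


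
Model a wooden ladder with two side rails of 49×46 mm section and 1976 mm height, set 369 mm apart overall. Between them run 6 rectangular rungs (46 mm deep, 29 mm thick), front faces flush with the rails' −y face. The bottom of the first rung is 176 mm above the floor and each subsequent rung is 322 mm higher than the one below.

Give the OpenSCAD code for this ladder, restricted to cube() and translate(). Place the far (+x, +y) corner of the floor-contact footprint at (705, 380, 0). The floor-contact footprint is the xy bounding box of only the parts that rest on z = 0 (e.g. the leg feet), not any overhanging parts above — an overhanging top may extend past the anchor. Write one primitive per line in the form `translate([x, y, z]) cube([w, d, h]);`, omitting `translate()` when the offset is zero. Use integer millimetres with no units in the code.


// rung span = 369 - 2*49 = 271
// rung[k] z = 176 + k*322
translate([336, 334, 0]) cube([49, 46, 1976]);
translate([656, 334, 0]) cube([49, 46, 1976]);
translate([385, 334, 176]) cube([271, 46, 29]);
translate([385, 334, 498]) cube([271, 46, 29]);
translate([385, 334, 820]) cube([271, 46, 29]);
translate([385, 334, 1142]) cube([271, 46, 29]);
translate([385, 334, 1464]) cube([271, 46, 29]);
translate([385, 334, 1786]) cube([271, 46, 29]);


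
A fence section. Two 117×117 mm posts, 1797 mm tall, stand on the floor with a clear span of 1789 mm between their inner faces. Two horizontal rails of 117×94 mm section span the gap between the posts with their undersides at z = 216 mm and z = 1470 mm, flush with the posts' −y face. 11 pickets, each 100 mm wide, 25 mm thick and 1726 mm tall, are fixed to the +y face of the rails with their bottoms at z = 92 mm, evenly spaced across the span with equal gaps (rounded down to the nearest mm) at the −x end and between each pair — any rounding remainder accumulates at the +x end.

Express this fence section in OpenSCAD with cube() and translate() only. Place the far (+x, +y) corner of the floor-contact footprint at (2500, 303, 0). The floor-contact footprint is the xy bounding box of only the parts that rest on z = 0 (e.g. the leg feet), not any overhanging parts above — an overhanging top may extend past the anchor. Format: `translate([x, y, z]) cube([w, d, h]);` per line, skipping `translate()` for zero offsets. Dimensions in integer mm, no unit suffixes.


translate([477, 186, 0]) cube([117, 117, 1797]);
translate([2383, 186, 0]) cube([117, 117, 1797]);
translate([594, 186, 216]) cube([1789, 117, 94]);
translate([594, 186, 1470]) cube([1789, 117, 94]);
translate([651, 303, 92]) cube([100, 25, 1726]);
translate([808, 303, 92]) cube([100, 25, 1726]);
translate([965, 303, 92]) cube([100, 25, 1726]);
translate([1122, 303, 92]) cube([100, 25, 1726]);
translate([1279, 303, 92]) cube([100, 25, 1726]);
translate([1436, 303, 92]) cube([100, 25, 1726]);
translate([1593, 303, 92]) cube([100, 25, 1726]);
translate([1750, 303, 92]) cube([100, 25, 1726]);
translate([1907, 303, 92]) cube([100, 25, 1726]);
translate([2064, 303, 92]) cube([100, 25, 1726]);
translate([2221, 303, 92]) cube([100, 25, 1726]);


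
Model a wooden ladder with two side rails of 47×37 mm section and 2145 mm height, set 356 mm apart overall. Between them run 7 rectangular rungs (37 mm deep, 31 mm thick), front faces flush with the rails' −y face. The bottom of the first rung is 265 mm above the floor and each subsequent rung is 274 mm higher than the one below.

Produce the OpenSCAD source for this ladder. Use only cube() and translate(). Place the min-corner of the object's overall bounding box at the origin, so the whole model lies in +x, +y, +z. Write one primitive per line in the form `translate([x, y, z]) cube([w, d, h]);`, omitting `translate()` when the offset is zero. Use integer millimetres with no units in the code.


// rung span = 356 - 2*47 = 262
// rung[k] z = 265 + k*274
cube([47, 37, 2145]);
translate([309, 0, 0]) cube([47, 37, 2145]);
translate([47, 0, 265]) cube([262, 37, 31]);
translate([47, 0, 539]) cube([262, 37, 31]);
translate([47, 0, 813]) cube([262, 37, 31]);
translate([47, 0, 1087]) cube([262, 37, 31]);
translate([47, 0, 1361]) cube([262, 37, 31]);
translate([47, 0, 1635]) cube([262, 37, 31]);
translate([47, 0, 1909]) cube([262, 37, 31]);


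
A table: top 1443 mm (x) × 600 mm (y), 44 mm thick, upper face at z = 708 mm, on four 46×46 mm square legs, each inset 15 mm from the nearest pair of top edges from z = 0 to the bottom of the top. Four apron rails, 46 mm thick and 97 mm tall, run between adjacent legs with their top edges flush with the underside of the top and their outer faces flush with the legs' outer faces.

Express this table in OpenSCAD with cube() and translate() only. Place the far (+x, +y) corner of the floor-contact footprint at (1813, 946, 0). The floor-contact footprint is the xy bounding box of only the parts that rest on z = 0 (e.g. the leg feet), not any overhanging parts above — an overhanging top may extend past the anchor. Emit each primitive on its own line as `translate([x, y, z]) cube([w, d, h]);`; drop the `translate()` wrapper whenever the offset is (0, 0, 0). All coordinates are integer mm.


translate([385, 361, 664]) cube([1443, 600, 44]);
translate([400, 376, 0]) cube([46, 46, 664]);
translate([1767, 376, 0]) cube([46, 46, 664]);
translate([400, 900, 0]) cube([46, 46, 664]);
translate([1767, 900, 0]) cube([46, 46, 664]);
translate([446, 376, 567]) cube([1321, 46, 97]);
translate([446, 900, 567]) cube([1321, 46, 97]);
translate([400, 422, 567]) cube([46, 478, 97]);
translate([1767, 422, 567]) cube([46, 478, 97]);


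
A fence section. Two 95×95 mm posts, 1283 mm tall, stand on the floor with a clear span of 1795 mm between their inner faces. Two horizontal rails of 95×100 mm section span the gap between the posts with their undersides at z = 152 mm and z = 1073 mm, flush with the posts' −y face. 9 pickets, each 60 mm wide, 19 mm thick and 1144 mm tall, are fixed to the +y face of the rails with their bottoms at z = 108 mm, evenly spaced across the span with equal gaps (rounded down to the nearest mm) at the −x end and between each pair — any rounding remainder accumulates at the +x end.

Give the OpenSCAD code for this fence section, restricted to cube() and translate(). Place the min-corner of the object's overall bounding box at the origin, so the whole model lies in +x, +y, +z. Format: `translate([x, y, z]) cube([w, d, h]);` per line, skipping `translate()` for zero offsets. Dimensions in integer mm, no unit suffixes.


cube([95, 95, 1283]);
translate([1890, 0, 0]) cube([95, 95, 1283]);
translate([95, 0, 152]) cube([1795, 95, 100]);
translate([95, 0, 1073]) cube([1795, 95, 100]);
translate([220, 95, 108]) cube([60, 19, 1144]);
translate([405, 95, 108]) cube([60, 19, 1144]);
translate([590, 95, 108]) cube([60, 19, 1144]);
translate([775, 95, 108]) cube([60, 19, 1144]);
translate([960, 95, 108]) cube([60, 19, 1144]);
translate([1145, 95, 108]) cube([60, 19, 1144]);
translate([1330, 95, 108]) cube([60, 19, 1144]);
translate([1515, 95, 108]) cube([60, 19, 1144]);
translate([1700, 95, 108]) cube([60, 19, 1144]);


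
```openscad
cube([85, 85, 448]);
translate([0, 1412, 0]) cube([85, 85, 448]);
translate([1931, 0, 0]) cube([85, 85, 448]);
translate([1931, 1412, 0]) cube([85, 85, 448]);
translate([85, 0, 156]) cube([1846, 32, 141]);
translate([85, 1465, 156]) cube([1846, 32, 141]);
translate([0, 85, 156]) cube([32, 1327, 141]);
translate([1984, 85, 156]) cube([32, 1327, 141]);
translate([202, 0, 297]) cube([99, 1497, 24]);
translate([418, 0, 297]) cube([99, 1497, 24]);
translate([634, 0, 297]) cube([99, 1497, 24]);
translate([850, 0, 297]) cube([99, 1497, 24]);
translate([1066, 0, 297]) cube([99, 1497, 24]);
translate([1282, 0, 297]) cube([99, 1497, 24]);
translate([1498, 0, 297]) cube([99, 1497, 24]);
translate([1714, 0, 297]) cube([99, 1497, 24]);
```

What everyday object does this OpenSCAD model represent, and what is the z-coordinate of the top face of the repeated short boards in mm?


A bed frame. The slat-top height is 321 mm.

Four posts, four rails, and a row of slats — a bed frame. Slats sit on the rails at z = 156 + 141 = 297; with slat thickness 24, the top is 321 mm.


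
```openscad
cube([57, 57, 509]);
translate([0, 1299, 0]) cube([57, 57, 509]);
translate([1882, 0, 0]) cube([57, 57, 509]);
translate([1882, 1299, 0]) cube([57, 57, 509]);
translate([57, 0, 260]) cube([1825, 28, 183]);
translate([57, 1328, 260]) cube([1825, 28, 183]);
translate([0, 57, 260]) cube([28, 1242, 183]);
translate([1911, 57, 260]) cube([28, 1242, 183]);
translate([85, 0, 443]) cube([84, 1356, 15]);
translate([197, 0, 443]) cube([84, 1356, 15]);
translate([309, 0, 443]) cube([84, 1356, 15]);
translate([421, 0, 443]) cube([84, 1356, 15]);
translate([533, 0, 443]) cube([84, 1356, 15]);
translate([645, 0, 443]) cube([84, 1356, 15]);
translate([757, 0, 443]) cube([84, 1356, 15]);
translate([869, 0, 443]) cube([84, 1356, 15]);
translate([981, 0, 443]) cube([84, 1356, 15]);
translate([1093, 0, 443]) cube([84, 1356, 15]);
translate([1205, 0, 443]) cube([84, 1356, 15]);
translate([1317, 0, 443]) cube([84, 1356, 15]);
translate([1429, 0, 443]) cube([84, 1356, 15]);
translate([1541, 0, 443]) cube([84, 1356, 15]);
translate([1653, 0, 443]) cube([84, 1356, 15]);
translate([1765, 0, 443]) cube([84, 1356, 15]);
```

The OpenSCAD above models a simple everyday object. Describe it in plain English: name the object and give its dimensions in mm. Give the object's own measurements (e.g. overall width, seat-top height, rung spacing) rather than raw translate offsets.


A bed frame 1939 mm long (x) by 1356 mm wide (y). Four 57×57 mm corner posts, 509 mm tall, at the corners of the footprint. Four rails of 28 mm thickness and 183 mm height run between adjacent posts with their undersides at z = 260 mm, their outer faces flush with the outside of the frame (the two x-running rails run between the posts' inner faces; the two y-running rails run between the posts' inner faces). 16 slats, each 84 mm wide (x) and 15 mm thick, lie across the top of the two x-running rails, running the full 1356 mm width of the frame in y; along x they sit between the end posts with a 28 mm gap after the −x posts and between neighbouring slats, leaving 33 mm before the +x posts.


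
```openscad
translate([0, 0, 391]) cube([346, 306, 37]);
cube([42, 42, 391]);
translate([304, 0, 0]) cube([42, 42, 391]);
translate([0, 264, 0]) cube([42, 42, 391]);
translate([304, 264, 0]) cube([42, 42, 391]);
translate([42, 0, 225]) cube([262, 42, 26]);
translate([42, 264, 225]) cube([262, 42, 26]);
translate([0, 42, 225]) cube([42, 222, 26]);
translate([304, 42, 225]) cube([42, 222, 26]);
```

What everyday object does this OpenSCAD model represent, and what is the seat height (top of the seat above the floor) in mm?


A stool. The seat height is 428 mm.

A 346×306×37 slab at z = 391 on four corner posts — a stool. The seat top is 391 + 37 = 428 mm.


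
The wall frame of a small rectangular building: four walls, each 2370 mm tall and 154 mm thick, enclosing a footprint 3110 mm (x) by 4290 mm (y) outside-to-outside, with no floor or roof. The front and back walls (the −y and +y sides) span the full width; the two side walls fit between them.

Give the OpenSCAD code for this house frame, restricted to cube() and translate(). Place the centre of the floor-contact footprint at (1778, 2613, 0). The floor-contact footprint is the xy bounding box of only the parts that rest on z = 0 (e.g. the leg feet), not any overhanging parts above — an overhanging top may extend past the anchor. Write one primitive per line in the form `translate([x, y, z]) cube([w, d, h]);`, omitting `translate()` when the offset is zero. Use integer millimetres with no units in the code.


translate([223, 468, 0]) cube([3110, 154, 2370]);
translate([223, 4604, 0]) cube([3110, 154, 2370]);
translate([223, 622, 0]) cube([154, 3982, 2370]);
translate([3179, 622, 0]) cube([154, 3982, 2370]);


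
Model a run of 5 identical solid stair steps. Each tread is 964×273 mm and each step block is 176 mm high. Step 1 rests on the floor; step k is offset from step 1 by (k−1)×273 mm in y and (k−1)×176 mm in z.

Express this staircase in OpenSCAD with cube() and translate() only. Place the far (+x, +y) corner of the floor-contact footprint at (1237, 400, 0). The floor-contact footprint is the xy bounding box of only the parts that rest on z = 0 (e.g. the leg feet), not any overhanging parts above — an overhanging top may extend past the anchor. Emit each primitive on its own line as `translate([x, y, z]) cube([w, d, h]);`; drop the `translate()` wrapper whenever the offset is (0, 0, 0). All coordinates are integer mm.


translate([273, 127, 0]) cube([964, 273, 176]);
translate([273, 400, 176]) cube([964, 273, 176]);
translate([273, 673, 352]) cube([964, 273, 176]);
translate([273, 946, 528]) cube([964, 273, 176]);
translate([273, 1219, 704]) cube([964, 273, 176]);


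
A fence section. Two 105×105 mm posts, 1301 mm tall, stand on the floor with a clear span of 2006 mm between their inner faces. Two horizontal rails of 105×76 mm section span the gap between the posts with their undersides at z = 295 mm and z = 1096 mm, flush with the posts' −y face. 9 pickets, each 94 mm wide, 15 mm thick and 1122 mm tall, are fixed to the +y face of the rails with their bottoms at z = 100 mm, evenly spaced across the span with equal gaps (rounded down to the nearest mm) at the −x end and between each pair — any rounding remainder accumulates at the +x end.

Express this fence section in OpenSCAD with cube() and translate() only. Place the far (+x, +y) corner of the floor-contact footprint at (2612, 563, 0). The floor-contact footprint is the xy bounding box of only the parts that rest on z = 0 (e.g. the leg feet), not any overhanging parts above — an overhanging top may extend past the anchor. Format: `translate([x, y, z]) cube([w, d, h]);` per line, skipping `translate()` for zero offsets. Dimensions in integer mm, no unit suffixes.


translate([396, 458, 0]) cube([105, 105, 1301]);
translate([2507, 458, 0]) cube([105, 105, 1301]);
translate([501, 458, 295]) cube([2006, 105, 76]);
translate([501, 458, 1096]) cube([2006, 105, 76]);
translate([617, 563, 100]) cube([94, 15, 1122]);
translate([827, 563, 100]) cube([94, 15, 1122]);
translate([1037, 563, 100]) cube([94, 15, 1122]);
translate([1247, 563, 100]) cube([94, 15, 1122]);
translate([1457, 563, 100]) cube([94, 15, 1122]);
translate([1667, 563, 100]) cube([94, 15, 1122]);
translate([1877, 563, 100]) cube([94, 15, 1122]);
translate([2087, 563, 100]) cube([94, 15, 1122]);
translate([2297, 563, 100]) cube([94, 15, 1122]);


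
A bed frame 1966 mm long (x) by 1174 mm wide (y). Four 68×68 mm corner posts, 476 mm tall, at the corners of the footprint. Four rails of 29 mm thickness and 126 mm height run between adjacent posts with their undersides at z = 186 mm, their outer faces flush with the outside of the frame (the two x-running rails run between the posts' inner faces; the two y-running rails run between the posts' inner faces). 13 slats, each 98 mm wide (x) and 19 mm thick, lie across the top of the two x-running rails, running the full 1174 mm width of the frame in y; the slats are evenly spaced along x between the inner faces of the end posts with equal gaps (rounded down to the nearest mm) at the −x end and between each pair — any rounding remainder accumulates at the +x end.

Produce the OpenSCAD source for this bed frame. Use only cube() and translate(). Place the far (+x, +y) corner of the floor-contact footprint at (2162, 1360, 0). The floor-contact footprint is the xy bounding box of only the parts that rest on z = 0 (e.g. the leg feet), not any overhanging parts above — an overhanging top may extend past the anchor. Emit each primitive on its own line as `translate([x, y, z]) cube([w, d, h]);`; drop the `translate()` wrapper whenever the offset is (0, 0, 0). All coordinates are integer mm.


// slat z = rail_z + rail_h = 186 + 126 = 312
// slat gap = ⌊(1830 − 13·98) / 14⌋ = 39
translate([196, 186, 0]) cube([68, 68, 476]);
translate([196, 1292, 0]) cube([68, 68, 476]);
translate([2094, 186, 0]) cube([68, 68, 476]);
translate([2094, 1292, 0]) cube([68, 68, 476]);
translate([264, 186, 186]) cube([1830, 29, 126]);
translate([264, 1331, 186]) cube([1830, 29, 126]);
translate([196, 254, 186]) cube([29, 1038, 126]);
translate([2133, 254, 186]) cube([29, 1038, 126]);
translate([303, 186, 312]) cube([98, 1174, 19]);
translate([440, 186, 312]) cube([98, 1174, 19]);
translate([577, 186, 312]) cube([98, 1174, 19]);
translate([714, 186, 312]) cube([98, 1174, 19]);
translate([851, 186, 312]) cube([98, 1174, 19]);
translate([988, 186, 312]) cube([98, 1174, 19]);
translate([1125, 186, 312]) cube([98, 1174, 19]);
translate([1262, 186, 312]) cube([98, 1174, 19]);
translate([1399, 186, 312]) cube([98, 1174, 19]);
translate([1536, 186, 312]) cube([98, 1174, 19]);
translate([1673, 186, 312]) cube([98, 1174, 19]);
translate([1810, 186, 312]) cube([98, 1174, 19]);
translate([1947, 186, 312]) cube([98, 1174, 19]);


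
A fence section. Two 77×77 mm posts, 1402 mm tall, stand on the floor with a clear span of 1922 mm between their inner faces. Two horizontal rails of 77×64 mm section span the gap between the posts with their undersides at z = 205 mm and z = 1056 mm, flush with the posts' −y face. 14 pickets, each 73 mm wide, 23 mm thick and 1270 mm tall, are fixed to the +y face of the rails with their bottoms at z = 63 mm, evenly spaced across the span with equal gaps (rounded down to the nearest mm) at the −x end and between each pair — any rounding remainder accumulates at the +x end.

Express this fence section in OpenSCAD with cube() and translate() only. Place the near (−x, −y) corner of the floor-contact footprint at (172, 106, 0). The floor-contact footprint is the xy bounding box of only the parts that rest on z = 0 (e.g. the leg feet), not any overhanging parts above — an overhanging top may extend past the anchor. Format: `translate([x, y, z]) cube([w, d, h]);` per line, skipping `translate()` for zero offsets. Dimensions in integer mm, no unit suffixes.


translate([172, 106, 0]) cube([77, 77, 1402]);
translate([2171, 106, 0]) cube([77, 77, 1402]);
translate([249, 106, 205]) cube([1922, 77, 64]);
translate([249, 106, 1056]) cube([1922, 77, 64]);
translate([309, 183, 63]) cube([73, 23, 1270]);
translate([442, 183, 63]) cube([73, 23, 1270]);
translate([575, 183, 63]) cube([73, 23, 1270]);
translate([708, 183, 63]) cube([73, 23, 1270]);
translate([841, 183, 63]) cube([73, 23, 1270]);
translate([974, 183, 63]) cube([73, 23, 1270]);
translate([1107, 183, 63]) cube([73, 23, 1270]);
translate([1240, 183, 63]) cube([73, 23, 1270]);
translate([1373, 183, 63]) cube([73, 23, 1270]);
translate([1506, 183, 63]) cube([73, 23, 1270]);
translate([1639, 183, 63]) cube([73, 23, 1270]);
translate([1772, 183, 63]) cube([73, 23, 1270]);
translate([1905, 183, 63]) cube([73, 23, 1270]);
translate([2038, 183, 63]) cube([73, 23, 1270]);


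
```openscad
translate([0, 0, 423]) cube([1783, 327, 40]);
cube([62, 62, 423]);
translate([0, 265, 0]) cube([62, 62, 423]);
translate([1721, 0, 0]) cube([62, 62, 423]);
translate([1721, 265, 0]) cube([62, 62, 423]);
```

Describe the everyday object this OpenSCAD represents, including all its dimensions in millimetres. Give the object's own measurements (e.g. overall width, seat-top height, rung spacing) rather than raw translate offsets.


A long wooden bench with a 1783 mm (x) × 327 mm (y) seat, 40 mm thick, its top surface 463 mm above the floor. Four 62 mm square legs at the seat corners, flush with the edges, run from z = 0 to the seat underside.


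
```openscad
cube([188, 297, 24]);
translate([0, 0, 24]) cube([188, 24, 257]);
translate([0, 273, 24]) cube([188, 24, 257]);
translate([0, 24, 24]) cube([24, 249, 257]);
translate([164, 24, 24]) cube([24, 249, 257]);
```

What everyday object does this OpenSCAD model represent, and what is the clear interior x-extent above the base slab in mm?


An open box. The internal width is 140 mm.

A 188×297 base slab with four walls standing on it — an open box. The base is 188 mm wide and the walls are 24 mm thick, so the internal width is 188 − 2 × 24 = 140 mm.


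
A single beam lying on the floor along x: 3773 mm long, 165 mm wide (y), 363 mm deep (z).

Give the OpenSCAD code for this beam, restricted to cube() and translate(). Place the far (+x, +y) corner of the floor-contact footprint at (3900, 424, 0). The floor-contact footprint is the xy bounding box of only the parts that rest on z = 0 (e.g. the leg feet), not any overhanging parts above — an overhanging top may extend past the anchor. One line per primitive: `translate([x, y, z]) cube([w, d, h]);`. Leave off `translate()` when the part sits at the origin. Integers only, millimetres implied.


translate([127, 259, 0]) cube([3773, 165, 363]);


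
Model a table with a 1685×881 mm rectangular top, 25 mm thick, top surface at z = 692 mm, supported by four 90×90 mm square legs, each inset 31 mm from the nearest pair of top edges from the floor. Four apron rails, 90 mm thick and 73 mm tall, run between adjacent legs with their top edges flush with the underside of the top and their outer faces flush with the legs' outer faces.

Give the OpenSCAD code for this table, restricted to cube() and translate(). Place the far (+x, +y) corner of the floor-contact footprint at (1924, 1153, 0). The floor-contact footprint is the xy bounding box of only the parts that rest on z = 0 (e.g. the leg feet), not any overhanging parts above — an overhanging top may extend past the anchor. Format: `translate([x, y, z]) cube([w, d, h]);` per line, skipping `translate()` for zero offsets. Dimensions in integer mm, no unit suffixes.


translate([270, 303, 667]) cube([1685, 881, 25]);
translate([301, 334, 0]) cube([90, 90, 667]);
translate([1834, 334, 0]) cube([90, 90, 667]);
translate([301, 1063, 0]) cube([90, 90, 667]);
translate([1834, 1063, 0]) cube([90, 90, 667]);
translate([391, 334, 594]) cube([1443, 90, 73]);
translate([391, 1063, 594]) cube([1443, 90, 73]);
translate([301, 424, 594]) cube([90, 639, 73]);
translate([1834, 424, 594]) cube([90, 639, 73]);


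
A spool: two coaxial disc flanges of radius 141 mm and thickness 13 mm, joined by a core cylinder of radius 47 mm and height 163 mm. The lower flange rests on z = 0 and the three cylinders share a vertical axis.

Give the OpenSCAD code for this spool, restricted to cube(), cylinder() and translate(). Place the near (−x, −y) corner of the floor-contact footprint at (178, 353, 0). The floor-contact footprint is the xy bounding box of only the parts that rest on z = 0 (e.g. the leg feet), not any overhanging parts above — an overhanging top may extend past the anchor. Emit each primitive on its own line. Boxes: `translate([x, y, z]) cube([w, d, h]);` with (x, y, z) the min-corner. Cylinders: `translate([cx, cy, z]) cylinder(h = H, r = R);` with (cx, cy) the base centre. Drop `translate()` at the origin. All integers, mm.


translate([319, 494, 0]) cylinder(h = 13, r = 141);
translate([319, 494, 13]) cylinder(h = 163, r = 47);
translate([319, 494, 176]) cylinder(h = 13, r = 141);


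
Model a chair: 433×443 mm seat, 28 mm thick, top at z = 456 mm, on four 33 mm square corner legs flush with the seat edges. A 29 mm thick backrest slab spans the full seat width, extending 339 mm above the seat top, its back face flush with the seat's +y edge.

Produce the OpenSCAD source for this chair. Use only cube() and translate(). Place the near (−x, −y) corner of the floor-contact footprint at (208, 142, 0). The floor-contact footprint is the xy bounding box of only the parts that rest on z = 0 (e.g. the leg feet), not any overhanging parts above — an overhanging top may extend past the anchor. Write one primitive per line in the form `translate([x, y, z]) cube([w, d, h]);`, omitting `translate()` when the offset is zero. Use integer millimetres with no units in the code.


translate([208, 142, 428]) cube([433, 443, 28]);
translate([208, 142, 0]) cube([33, 33, 428]);
translate([608, 142, 0]) cube([33, 33, 428]);
translate([208, 552, 0]) cube([33, 33, 428]);
translate([608, 552, 0]) cube([33, 33, 428]);
translate([208, 556, 456]) cube([433, 29, 339]);


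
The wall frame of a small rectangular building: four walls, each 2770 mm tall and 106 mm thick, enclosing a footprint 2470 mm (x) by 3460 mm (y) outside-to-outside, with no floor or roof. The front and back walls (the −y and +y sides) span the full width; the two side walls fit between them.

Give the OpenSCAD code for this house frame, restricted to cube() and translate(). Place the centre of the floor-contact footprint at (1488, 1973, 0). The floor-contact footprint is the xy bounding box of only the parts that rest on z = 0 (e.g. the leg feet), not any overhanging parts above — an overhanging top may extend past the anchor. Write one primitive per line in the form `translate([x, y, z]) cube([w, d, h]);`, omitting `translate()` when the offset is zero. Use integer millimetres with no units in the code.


translate([253, 243, 0]) cube([2470, 106, 2770]);
translate([253, 3597, 0]) cube([2470, 106, 2770]);
translate([253, 349, 0]) cube([106, 3248, 2770]);
translate([2617, 349, 0]) cube([106, 3248, 2770]);


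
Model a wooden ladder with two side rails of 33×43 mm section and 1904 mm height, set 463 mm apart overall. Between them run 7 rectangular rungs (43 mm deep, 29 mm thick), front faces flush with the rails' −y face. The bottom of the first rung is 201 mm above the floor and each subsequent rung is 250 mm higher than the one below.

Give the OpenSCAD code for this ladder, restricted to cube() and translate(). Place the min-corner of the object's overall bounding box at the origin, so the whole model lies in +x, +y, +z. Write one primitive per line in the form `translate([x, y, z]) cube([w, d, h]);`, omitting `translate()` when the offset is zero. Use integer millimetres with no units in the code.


cube([33, 43, 1904]);
translate([430, 0, 0]) cube([33, 43, 1904]);
translate([33, 0, 201]) cube([397, 43, 29]);
translate([33, 0, 451]) cube([397, 43, 29]);
translate([33, 0, 701]) cube([397, 43, 29]);
translate([33, 0, 951]) cube([397, 43, 29]);
translate([33, 0, 1201]) cube([397, 43, 29]);
translate([33, 0, 1451]) cube([397, 43, 29]);
translate([33, 0, 1701]) cube([397, 43, 29]);


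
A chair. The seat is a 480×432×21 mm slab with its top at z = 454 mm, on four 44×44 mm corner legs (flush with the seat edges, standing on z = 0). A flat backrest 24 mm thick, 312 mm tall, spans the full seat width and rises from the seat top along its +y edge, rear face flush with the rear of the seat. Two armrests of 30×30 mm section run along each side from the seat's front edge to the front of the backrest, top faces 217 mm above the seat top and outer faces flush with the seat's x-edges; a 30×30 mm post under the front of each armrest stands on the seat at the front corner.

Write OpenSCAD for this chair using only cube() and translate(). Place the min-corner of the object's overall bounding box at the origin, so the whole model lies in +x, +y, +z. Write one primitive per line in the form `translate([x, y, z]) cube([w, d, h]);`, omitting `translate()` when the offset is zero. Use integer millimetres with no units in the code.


// leg_h = 454 - 21 = 433
// arm post h = 217 - 30 = 187
translate([0, 0, 433]) cube([480, 432, 21]);
cube([44, 44, 433]);
translate([436, 0, 0]) cube([44, 44, 433]);
translate([0, 388, 0]) cube([44, 44, 433]);
translate([436, 388, 0]) cube([44, 44, 433]);
translate([0, 408, 454]) cube([480, 24, 312]);
translate([0, 0, 641]) cube([30, 408, 30]);
translate([450, 0, 641]) cube([30, 408, 30]);
translate([0, 0, 454]) cube([30, 30, 187]);
translate([450, 0, 454]) cube([30, 30, 187]);


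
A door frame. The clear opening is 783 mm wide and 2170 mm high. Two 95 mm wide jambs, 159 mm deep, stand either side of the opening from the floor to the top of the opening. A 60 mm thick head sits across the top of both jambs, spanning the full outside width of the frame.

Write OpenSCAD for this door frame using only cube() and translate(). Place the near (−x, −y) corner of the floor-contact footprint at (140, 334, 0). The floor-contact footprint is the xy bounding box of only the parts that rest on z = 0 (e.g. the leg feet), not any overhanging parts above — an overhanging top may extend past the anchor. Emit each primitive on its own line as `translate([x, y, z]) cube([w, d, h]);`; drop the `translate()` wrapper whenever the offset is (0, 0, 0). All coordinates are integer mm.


translate([140, 334, 0]) cube([95, 159, 2170]);
translate([1018, 334, 0]) cube([95, 159, 2170]);
translate([140, 334, 2170]) cube([973, 159, 60]);


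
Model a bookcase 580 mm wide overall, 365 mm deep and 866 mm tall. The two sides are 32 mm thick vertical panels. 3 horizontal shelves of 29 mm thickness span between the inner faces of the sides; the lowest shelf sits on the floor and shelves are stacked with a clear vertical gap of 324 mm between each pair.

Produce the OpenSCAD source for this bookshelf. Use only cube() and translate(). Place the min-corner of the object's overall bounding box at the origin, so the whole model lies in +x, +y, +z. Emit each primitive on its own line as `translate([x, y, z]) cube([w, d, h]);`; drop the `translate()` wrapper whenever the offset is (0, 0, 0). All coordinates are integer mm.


cube([32, 365, 866]);
translate([548, 0, 0]) cube([32, 365, 866]);
translate([32, 0, 0]) cube([516, 365, 29]);
translate([32, 0, 353]) cube([516, 365, 29]);
translate([32, 0, 706]) cube([516, 365, 29]);


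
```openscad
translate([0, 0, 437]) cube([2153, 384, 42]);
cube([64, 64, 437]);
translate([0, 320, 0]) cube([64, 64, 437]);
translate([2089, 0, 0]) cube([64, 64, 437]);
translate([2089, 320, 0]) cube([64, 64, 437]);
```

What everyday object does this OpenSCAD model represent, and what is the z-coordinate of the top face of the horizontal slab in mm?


A bench. The seat-top height is 479 mm.

A long slab on four corner posts — a bench. The slab sits at z = 437 with thickness 42, so the top is 437 + 42 = 479 mm.


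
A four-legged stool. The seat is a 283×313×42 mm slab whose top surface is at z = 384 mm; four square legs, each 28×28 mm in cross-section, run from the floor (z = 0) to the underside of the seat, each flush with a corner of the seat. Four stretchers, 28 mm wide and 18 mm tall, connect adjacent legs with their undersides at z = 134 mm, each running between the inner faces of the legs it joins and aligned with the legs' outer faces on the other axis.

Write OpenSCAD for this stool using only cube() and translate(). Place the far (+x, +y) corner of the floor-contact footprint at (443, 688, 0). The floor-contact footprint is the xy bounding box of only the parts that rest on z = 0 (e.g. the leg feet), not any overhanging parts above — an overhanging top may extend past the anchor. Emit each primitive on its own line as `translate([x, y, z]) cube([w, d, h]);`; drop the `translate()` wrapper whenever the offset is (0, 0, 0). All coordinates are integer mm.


translate([160, 375, 342]) cube([283, 313, 42]);
translate([160, 375, 0]) cube([28, 28, 342]);
translate([415, 375, 0]) cube([28, 28, 342]);
translate([160, 660, 0]) cube([28, 28, 342]);
translate([415, 660, 0]) cube([28, 28, 342]);
translate([188, 375, 134]) cube([227, 28, 18]);
translate([188, 660, 134]) cube([227, 28, 18]);
translate([160, 403, 134]) cube([28, 257, 18]);
translate([415, 403, 134]) cube([28, 257, 18]);


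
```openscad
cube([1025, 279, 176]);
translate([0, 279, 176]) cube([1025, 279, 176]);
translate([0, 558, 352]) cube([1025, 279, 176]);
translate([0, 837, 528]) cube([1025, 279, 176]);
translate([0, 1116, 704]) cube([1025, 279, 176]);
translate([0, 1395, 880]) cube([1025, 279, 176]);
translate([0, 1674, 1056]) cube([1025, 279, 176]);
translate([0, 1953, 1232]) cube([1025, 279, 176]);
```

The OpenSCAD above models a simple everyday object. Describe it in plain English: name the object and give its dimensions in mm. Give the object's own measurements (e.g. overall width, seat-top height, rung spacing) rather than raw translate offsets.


A straight staircase of 8 solid steps. Each step is 1025 mm wide (x), 279 mm deep (y, the going) and 176 mm tall (the rise). The first step rests on the floor; each subsequent step sits one going further in +y and one rise higher in +z, directly behind and above the previous step with no overlap.


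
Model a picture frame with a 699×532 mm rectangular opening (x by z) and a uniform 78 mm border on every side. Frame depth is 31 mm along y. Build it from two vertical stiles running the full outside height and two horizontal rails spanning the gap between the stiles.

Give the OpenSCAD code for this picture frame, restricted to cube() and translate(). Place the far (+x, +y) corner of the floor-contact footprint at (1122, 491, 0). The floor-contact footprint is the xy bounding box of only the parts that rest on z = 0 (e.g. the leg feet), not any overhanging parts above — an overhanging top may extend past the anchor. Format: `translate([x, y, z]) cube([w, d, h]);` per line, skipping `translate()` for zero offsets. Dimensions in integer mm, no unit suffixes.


translate([267, 460, 0]) cube([78, 31, 688]);
translate([1044, 460, 0]) cube([78, 31, 688]);
translate([345, 460, 0]) cube([699, 31, 78]);
translate([345, 460, 610]) cube([699, 31, 78]);


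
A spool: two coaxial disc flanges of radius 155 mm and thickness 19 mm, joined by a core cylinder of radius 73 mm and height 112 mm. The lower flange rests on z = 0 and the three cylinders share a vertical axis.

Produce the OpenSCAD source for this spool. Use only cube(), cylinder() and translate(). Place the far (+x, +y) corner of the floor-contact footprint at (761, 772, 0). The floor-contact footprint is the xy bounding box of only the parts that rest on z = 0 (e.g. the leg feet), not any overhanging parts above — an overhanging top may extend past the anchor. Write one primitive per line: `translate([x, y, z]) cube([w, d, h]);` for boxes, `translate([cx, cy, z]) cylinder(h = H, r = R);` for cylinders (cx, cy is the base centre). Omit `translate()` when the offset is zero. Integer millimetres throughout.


translate([606, 617, 0]) cylinder(h = 19, r = 155);
translate([606, 617, 19]) cylinder(h = 112, r = 73);
translate([606, 617, 131]) cylinder(h = 19, r = 155);


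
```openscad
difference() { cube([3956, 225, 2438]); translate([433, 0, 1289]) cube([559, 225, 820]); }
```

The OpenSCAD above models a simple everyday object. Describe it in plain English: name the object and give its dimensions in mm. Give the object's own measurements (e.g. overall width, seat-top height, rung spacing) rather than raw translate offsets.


A wall 3956 mm long (x), 225 mm thick (y), 2438 mm tall, with a rectangular window opening cut through it. The opening is 559 mm wide and 820 mm tall; its sill is at z = 1289 mm and its near (−x) edge is 433 mm from the wall's −x end. The opening passes through the full wall thickness.


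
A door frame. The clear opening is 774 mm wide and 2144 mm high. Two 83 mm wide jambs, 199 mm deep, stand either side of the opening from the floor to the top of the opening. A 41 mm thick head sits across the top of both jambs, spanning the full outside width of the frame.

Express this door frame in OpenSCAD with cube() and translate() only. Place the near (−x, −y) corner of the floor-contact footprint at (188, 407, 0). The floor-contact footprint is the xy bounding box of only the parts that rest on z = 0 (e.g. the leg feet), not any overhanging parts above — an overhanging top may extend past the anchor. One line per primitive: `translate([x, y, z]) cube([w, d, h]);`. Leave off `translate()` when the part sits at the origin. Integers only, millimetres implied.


translate([188, 407, 0]) cube([83, 199, 2144]);
translate([1045, 407, 0]) cube([83, 199, 2144]);
translate([188, 407, 2144]) cube([940, 199, 41]);


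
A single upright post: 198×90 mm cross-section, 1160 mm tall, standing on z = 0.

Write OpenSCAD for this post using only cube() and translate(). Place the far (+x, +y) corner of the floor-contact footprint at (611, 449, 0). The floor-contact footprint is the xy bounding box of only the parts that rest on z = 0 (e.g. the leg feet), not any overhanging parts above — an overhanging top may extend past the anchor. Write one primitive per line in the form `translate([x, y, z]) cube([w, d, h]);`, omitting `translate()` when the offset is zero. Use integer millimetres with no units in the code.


translate([413, 359, 0]) cube([198, 90, 1160]);


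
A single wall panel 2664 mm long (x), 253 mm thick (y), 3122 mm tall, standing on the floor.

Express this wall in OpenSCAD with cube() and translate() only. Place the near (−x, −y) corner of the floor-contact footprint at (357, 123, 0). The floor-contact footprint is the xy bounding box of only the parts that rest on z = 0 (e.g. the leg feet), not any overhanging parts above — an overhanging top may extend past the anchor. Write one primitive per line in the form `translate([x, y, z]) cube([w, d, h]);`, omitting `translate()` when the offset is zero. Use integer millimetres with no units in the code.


translate([357, 123, 0]) cube([2664, 253, 3122]);


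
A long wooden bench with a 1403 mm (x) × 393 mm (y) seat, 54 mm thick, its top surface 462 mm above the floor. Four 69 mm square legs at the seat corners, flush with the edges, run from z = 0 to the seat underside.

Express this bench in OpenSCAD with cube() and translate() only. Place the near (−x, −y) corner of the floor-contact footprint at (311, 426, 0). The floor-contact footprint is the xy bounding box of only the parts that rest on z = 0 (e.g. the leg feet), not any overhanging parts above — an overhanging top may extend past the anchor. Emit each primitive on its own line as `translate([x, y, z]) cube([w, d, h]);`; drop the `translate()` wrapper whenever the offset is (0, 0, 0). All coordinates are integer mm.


// leg_h = 462 − 54 = 408
translate([311, 426, 408]) cube([1403, 393, 54]);
translate([311, 426, 0]) cube([69, 69, 408]);
translate([311, 750, 0]) cube([69, 69, 408]);
translate([1645, 426, 0]) cube([69, 69, 408]);
translate([1645, 750, 0]) cube([69, 69, 408]);


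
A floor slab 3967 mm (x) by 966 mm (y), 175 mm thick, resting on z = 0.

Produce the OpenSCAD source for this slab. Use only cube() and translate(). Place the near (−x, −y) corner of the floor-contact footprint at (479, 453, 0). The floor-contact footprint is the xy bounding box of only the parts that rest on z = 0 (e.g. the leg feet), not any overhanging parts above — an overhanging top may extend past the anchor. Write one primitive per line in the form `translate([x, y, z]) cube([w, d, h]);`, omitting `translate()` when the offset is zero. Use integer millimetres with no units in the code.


translate([479, 453, 0]) cube([3967, 966, 175]);


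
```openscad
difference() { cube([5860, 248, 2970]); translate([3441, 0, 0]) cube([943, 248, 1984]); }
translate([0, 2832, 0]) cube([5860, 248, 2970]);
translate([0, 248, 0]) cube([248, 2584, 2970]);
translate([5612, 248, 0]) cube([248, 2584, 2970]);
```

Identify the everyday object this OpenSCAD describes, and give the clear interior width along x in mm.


A single room. The interior width is 5364 mm.

Four walls enclosing a rectangle with a door in the front wall — a room. Outside width 5860 minus two 248 mm walls gives 5364 mm.
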